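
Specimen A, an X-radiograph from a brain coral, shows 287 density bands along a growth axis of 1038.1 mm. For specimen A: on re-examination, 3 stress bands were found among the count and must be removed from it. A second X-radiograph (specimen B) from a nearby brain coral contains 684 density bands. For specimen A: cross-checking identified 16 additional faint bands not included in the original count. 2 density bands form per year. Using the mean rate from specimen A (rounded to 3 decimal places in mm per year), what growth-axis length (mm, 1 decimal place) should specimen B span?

Specimen A: adjusted count: 287 − 3 + 16 = 300 density bands.
Specimen A: dividing by 2 density bands per year: 300 / 2 = 150 years.
A: 1038.1 mm over 150 years gives 1038.1 / 150 ≈ 6.921 mm per year.
Specimen B: dividing by 2 density bands per year: 684 / 2 = 342 years. For B, 6.921 mm/year × 342 years = 2367.0 mm.

2367.0 mm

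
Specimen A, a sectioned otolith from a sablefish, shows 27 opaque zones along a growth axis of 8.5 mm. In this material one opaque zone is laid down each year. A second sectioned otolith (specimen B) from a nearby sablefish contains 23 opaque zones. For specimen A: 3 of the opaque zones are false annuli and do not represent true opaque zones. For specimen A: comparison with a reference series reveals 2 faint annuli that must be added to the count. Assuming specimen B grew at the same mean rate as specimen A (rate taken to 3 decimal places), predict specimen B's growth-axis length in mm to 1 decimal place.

Specimen A: adjusted count: 27 − 3 + 2 = 26 opaque zones.
A: Mean rate = 8.5 mm / 26 years ≈ 0.327 mm/yr.
For B, 0.327 mm/year × 23 years = 7.5 mm.

7.5 mm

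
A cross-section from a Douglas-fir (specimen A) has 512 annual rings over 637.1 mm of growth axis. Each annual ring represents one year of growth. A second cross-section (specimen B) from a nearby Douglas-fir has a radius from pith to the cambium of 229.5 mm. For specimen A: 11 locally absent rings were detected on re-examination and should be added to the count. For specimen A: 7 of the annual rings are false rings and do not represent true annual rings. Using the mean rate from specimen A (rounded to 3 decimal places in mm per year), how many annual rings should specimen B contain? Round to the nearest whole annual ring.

Specimen A: after corrections the count is 512 − 7 + 11 = 516 annual rings.
A: Extension rate ≈ 637.1 / 516 = 1.235 mm/yr.
Specimen B: 229.5 mm / 1.235 mm per year = 185.83 years ≈ 186 annual rings.

186 annual rings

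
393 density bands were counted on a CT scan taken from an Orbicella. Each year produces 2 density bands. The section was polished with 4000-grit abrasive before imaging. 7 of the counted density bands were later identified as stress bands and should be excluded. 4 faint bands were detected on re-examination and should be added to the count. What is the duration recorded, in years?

195 years

True density band count = 393 − 7 + 4 = 390.
390 density bands at 2 per year is 390 / 2 = 195 years.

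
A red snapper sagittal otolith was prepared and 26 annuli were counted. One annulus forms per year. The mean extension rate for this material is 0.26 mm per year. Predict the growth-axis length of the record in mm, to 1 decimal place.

6.8 mm

26 years of growth are recorded.
Length ≈ 0.26 × 26 = 6.8 mm.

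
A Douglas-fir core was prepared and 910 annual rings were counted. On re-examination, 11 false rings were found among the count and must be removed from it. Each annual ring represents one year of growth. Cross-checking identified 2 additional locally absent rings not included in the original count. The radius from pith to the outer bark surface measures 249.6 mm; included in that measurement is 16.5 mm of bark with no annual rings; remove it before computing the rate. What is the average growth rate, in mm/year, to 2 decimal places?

True annual ring count = 910 − 11 + 2 = 901.
Net length = 249.6 − 16.5 = 233.1 mm.
233.1 mm over 901 years gives 233.1 / 901 ≈ 0.26 mm/year.

0.26 mm/year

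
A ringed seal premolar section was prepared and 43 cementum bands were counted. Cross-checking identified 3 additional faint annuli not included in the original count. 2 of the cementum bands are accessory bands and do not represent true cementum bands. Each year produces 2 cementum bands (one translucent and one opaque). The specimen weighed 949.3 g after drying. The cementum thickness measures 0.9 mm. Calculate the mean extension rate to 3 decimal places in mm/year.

Adjusted count: 43 − 2 + 3 = 44 cementum bands.
With 2 cementum bands per year, 44 / 2 = 22 years.
Mean rate = 0.9 mm / 22 years ≈ 0.041 mm/year.

0.041 mm/year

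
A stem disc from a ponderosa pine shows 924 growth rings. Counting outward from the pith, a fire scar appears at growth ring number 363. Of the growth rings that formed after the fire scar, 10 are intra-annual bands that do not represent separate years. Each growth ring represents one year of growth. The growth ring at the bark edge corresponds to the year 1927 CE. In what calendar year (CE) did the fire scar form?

924 − 363 = 561 growth rings lie beyond the fire scar toward the bark edge.
Excluding 10 false growth rings: 561 − 10 = 551.
Counting back 551 years from 1927 CE places the fire scar in 1927 − 551 = 1376 CE.

1376 CE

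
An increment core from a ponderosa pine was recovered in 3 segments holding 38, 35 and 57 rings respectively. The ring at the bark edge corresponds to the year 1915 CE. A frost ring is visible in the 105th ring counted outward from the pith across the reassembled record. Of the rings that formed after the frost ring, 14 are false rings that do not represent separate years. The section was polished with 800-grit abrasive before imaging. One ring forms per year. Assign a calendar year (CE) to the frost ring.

1904 CE

Total rings = 38 + 35 + 57 = 130.
130 − 105 = 25 rings lie beyond the frost ring toward the bark edge.
25 − 14 false = 11 true rings after the frost ring.
Counting back 11 years from 1915 CE places the frost ring in 1915 − 11 = 1904 CE.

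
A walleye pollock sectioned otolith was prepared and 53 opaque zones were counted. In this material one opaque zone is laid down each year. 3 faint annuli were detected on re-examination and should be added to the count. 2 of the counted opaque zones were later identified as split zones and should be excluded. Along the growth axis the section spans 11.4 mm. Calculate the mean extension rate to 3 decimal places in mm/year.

Adjusted count: 53 − 2 + 3 = 54 opaque zones.
Mean rate = 11.4 mm / 54 years ≈ 0.211 mm/year.

0.211 mm/year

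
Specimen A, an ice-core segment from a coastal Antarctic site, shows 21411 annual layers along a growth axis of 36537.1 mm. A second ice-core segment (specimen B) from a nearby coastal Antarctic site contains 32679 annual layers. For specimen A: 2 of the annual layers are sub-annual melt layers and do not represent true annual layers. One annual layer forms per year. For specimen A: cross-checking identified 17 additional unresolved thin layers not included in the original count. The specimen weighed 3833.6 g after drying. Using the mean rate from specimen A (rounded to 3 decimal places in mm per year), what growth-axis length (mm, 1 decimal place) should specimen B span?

55717.7 mm

Specimen A: correcting the raw count gives 21411 − 2 + 17 = 21426 true annual layers.
A: 36537.1 mm over 21426 years gives 36537.1 / 21426 ≈ 1.705 mm per year.
Length of B = 1.705 × 32679 = 55717.7 mm.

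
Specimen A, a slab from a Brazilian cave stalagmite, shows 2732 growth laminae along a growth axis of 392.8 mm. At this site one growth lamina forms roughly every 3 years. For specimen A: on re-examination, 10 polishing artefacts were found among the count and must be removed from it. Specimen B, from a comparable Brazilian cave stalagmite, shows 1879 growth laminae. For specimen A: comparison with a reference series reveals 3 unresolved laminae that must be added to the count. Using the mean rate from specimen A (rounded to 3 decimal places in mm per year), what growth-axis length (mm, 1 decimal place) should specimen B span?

Specimen A: after corrections the count is 2732 − 10 + 3 = 2725 growth laminae.
Specimen A: 2725 growth laminae at 3 years each span 2725 × 3 = 8175 years.
A: Mean rate = 392.8 mm / 8175 years ≈ 0.048 mm/yr.
Specimen B: at 3 years per growth lamina, 1879 × 3 = 5637 years. B's length ≈ 0.048 × 5637 = 270.6 mm.

270.6 mm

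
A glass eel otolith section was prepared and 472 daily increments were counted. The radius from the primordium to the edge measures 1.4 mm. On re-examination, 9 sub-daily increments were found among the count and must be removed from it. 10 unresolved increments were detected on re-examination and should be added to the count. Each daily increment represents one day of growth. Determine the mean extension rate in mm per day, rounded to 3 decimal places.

True daily increment count = 472 − 9 + 10 = 473.
1.4 mm over 473 days gives 1.4 / 473 ≈ 0.003 mm per day.

0.003 mm per day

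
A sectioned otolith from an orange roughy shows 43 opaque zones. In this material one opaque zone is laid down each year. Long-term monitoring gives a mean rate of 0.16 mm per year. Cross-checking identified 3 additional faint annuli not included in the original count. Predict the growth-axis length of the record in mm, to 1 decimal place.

After corrections the count is 43 + 3 = 46 opaque zones.
Predicted length = 0.16 mm/year × 46 years = 7.4 mm.

7.4 mm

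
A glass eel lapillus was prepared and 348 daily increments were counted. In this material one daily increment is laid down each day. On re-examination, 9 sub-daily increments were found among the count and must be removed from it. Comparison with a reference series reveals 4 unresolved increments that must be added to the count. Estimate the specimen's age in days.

343 d

True daily increment count = 348 − 9 + 4 = 343.
One daily increment per day makes the duration 343 days.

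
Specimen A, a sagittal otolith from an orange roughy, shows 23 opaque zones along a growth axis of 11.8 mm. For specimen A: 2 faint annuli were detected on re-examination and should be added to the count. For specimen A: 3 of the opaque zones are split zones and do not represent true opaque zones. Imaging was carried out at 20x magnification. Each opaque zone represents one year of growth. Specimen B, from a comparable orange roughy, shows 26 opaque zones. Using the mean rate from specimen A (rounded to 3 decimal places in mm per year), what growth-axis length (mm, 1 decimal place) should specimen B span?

Specimen A: correcting the raw count gives 23 − 3 + 2 = 22 true opaque zones.
A: Mean rate = 11.8 mm / 22 years ≈ 0.536 mm/year.
Length of B = 0.536 × 26 = 13.9 mm.

13.9 mm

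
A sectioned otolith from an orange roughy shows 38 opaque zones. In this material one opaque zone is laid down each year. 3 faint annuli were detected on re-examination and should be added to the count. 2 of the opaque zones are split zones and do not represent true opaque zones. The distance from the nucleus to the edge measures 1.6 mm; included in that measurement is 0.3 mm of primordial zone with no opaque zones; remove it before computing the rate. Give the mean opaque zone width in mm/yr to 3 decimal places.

True opaque zone count = 38 − 2 + 3 = 39.
The growth record spans 1.6 − 0.3 = 1.3 mm.
Extension rate ≈ 1.3 / 39 = 0.033 mm/yr.

0.033 mm/yr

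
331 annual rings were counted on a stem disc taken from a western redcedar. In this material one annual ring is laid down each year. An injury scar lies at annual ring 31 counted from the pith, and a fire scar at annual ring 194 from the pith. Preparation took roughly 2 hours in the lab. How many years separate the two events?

163 years

The two markers are separated by 194 − 31 = 163 annual rings.
At one annual ring per year, 163 years elapsed between them.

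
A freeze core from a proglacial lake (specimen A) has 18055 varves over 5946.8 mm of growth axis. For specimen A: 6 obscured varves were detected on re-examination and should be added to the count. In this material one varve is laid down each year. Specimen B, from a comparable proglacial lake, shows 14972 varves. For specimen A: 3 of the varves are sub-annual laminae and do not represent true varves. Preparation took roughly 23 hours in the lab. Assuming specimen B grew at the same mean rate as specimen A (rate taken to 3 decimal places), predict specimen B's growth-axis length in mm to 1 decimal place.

4925.8 mm

Specimen A: correcting the raw count gives 18055 − 3 + 6 = 18058 true varves.
A: Extension rate ≈ 5946.8 / 18058 = 0.329 mm per year.
B's length ≈ 0.329 × 14972 = 4925.8 mm.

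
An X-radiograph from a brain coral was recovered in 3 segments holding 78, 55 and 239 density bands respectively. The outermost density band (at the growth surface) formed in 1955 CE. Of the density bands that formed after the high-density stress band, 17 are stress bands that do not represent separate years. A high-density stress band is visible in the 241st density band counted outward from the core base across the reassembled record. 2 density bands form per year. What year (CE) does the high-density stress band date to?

Total density bands = 78 + 55 + 239 = 372.
Between density band 241 and the growth surface there are 372 − 241 = 131 density bands.
Removing the 17 false density bands leaves 131 − 17 = 114 true density bands beyond the high-density stress band.
With 2 density bands per year, 114 / 2 = 57 years.
1955 − 57 = 1898 CE.

1898 CE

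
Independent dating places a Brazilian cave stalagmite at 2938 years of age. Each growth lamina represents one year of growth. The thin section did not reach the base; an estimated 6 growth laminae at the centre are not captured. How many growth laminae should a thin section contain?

2932 growth laminae

At one growth lamina per year, 2938 years correspond to 2938 growth laminae.
2938 − 6 missed = 2932 growth laminae expected in the prepared section.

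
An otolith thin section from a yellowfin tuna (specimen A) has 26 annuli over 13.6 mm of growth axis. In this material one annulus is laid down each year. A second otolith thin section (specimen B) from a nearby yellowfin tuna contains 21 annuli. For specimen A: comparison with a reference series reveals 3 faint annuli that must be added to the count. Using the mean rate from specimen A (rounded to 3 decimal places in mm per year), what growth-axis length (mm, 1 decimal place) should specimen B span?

9.8 mm

Specimen A: adjusted count: 26 + 3 = 29 annuli.
A: Mean rate = 13.6 mm / 29 years ≈ 0.469 mm/yr.
B's length ≈ 0.469 × 21 = 9.8 mm.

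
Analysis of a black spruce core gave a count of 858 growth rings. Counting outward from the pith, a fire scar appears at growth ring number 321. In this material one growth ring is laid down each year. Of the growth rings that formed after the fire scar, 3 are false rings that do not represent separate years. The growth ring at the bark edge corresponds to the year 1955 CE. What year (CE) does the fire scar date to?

1421 CE

The fire scar sits at growth ring 321 from the pith, so 858 − 321 = 537 growth rings formed after it.
Removing the 3 false growth rings leaves 537 − 3 = 534 true growth rings beyond the fire scar.
The growth ring at the bark edge is 1955 CE, so the fire scar dates to 1955 − 534 = 1421 CE.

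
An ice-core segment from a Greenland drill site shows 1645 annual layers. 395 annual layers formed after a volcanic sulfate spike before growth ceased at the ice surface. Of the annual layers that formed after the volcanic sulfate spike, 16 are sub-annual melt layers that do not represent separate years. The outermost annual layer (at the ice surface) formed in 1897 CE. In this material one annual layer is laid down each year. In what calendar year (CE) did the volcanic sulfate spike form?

1518 CE

There are 395 annual layers younger than the volcanic sulfate spike.
Excluding 16 false annual layers: 395 − 16 = 379.
The annual layer at the ice surface is 1897 CE, so the volcanic sulfate spike dates to 1897 − 379 = 1518 CE.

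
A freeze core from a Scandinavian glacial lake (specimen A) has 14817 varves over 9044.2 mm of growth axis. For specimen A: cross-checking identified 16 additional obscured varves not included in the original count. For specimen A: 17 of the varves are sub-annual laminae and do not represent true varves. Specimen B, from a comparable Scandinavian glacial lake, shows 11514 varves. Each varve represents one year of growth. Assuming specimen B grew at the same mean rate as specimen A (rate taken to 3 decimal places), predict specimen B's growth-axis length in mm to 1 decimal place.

Specimen A: true varve count = 14817 − 17 + 16 = 14816.
A: Extension rate ≈ 9044.2 / 14816 = 0.610 mm per year.
B's length ≈ 0.610 × 11514 = 7023.5 mm.

7023.5 mm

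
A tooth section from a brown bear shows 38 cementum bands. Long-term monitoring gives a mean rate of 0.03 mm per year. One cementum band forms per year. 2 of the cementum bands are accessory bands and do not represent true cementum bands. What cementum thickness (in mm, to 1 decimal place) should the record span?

Correcting the raw count gives 38 − 2 = 36 true cementum bands.
36 years at 0.03 mm/year gives 0.03 × 36 = 1.1 mm.

1.1 mm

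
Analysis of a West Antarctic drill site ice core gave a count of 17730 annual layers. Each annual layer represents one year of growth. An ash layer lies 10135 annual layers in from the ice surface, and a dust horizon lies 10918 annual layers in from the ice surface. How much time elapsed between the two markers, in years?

10918 − 10135 = 783 annual layers lie between the two events.
That is 783 years at one annual layer per year.

783 yr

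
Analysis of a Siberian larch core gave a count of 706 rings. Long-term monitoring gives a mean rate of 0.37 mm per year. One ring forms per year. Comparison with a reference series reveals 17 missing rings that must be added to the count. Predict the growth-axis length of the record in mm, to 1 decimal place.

267.5 mm

True ring count = 706 + 17 = 723.
723 years at 0.37 mm/year gives 0.37 × 723 = 267.5 mm.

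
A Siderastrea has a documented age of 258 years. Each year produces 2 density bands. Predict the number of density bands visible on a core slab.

Expected density bands: 258 × 2 = 516.
So 516 density bands should be present.

516 density bands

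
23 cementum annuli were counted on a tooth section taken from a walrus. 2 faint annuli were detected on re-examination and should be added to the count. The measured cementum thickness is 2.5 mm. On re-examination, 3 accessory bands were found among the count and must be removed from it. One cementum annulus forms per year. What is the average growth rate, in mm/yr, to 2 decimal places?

True cementum annulus count = 23 − 3 + 2 = 22.
Mean rate = 2.5 mm / 22 years ≈ 0.11 mm/yr.

0.11 mm/yr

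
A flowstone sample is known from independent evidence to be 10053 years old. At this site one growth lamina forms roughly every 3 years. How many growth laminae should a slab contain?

3351 growth laminae

At 3 years per growth lamina, 10053 / 3 = 3351 growth laminae are expected.
So 3351 growth laminae should be present.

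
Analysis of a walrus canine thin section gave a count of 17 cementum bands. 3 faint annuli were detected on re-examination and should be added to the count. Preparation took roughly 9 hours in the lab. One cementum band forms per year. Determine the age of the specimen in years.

20 yr

Correcting the raw count gives 17 + 3 = 20 true cementum bands.
At one cementum band per year, that is 20 years.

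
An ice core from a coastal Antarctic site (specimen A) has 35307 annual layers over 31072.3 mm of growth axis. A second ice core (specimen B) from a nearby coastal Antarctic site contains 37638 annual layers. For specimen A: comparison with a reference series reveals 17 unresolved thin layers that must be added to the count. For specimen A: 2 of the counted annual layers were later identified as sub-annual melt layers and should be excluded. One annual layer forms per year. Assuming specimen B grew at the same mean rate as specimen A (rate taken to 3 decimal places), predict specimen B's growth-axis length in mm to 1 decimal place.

Specimen A: correcting the raw count gives 35307 − 2 + 17 = 35322 true annual layers.
A: 31072.3 mm over 35322 years gives 31072.3 / 35322 ≈ 0.880 mm/year.
B's length ≈ 0.880 × 37638 = 33121.4 mm.

33121.4 mm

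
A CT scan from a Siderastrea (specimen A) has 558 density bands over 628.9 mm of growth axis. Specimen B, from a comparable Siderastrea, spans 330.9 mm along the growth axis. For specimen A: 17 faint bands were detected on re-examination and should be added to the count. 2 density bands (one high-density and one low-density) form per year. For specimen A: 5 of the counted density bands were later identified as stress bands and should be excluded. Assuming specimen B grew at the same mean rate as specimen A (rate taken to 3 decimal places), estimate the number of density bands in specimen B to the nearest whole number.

300 density bands

Specimen A: correcting the raw count gives 558 − 5 + 17 = 570 true density bands.
Specimen A: dividing by 2 density bands per year: 570 / 2 = 285 years.
A: Mean rate = 628.9 mm / 285 years ≈ 2.207 mm/yr.
B spans 330.9 / 2.207 = 149.93 years; at 2 density bands per year that is 149.93 × 2 ≈ 300 density bands.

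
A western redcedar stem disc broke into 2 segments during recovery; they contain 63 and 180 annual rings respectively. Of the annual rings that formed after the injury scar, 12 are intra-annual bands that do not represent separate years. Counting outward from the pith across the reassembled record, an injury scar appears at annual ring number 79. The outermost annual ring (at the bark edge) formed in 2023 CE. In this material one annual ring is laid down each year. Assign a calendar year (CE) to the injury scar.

Total annual rings = 63 + 180 = 243.
Between annual ring 79 and the bark edge there are 243 − 79 = 164 annual rings.
164 − 12 false = 152 true annual rings after the injury scar.
Counting back 152 years from 2023 CE places the injury scar in 2023 − 152 = 1871 CE.

1871 CE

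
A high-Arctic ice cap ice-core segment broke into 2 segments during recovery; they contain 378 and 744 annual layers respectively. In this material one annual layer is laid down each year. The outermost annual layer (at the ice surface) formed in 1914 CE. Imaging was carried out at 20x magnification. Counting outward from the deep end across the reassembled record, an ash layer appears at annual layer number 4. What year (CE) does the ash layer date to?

Total annual layers = 378 + 744 = 1122.
1122 − 4 = 1118 annual layers lie beyond the ash layer toward the ice surface.
1914 − 1118 = 796 CE.

796 CE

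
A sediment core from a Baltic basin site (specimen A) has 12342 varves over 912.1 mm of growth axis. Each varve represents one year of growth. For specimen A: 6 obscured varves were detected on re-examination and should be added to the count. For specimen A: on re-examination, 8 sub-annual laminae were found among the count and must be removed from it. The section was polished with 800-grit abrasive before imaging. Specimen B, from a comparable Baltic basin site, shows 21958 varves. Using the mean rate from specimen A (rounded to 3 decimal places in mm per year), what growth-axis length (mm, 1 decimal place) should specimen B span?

Specimen A: adjusted count: 12342 − 8 + 6 = 12340 varves.
A: Extension rate ≈ 912.1 / 12340 = 0.074 mm/year.
For B, 0.074 mm/year × 21958 years = 1624.9 mm.

1624.9 mm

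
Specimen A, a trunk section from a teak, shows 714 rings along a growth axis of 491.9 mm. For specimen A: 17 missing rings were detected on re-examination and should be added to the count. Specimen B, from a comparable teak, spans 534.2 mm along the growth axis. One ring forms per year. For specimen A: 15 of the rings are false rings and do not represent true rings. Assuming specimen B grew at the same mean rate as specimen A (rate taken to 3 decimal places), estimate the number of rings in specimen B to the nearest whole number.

Specimen A: after corrections the count is 714 − 15 + 17 = 716 rings.
A: 491.9 mm over 716 years gives 491.9 / 716 ≈ 0.687 mm/yr.
Specimen B: 534.2 mm / 0.687 mm per year = 777.58 years ≈ 778 rings.

778 rings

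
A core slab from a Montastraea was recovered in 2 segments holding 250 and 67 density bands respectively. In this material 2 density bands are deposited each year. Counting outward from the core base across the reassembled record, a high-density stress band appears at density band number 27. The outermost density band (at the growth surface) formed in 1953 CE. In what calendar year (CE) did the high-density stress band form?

Total density bands = 250 + 67 = 317.
The high-density stress band sits at density band 27 from the core base, so 317 − 27 = 290 density bands formed after it.
With 2 density bands per year, 290 / 2 = 145 years.
1953 − 145 = 1808 CE.

1808 CE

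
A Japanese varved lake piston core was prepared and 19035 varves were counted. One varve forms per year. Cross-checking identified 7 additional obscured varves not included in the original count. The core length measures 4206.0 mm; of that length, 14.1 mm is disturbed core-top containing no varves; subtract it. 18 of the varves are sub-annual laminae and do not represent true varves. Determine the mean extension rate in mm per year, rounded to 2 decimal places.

0.22 mm per year

After corrections the count is 19035 − 18 + 7 = 19024 varves.
Removing the 14.1 mm offcut leaves 4206.0 − 14.1 = 4191.9 mm.
4191.9 mm over 19024 years gives 4191.9 / 19024 ≈ 0.22 mm per year.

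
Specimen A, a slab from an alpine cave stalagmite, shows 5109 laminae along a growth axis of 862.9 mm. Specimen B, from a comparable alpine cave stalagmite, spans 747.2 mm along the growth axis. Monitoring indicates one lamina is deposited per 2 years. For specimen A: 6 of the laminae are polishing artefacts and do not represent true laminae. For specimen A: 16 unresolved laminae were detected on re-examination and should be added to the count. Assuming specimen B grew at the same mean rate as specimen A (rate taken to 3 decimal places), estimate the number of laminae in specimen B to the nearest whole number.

4448 laminae

Specimen A: correcting the raw count gives 5109 − 6 + 16 = 5119 true laminae.
Specimen A: 5119 laminae at 2 years each span 5119 × 2 = 10238 years.
A: 862.9 mm over 10238 years gives 862.9 / 10238 ≈ 0.084 mm per year.
For B, 747.2 / 0.084 = 8895.24 years; at 2 years per lamina that is 8895.24 / 2 ≈ 4448 laminae.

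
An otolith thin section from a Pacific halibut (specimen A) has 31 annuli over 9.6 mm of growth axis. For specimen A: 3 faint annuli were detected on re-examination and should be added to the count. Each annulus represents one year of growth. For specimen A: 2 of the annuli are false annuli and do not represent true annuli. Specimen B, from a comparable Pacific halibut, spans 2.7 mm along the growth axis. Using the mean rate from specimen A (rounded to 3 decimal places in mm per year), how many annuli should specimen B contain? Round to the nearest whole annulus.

Specimen A: adjusted count: 31 − 2 + 3 = 32 annuli.
A: 9.6 mm over 32 years gives 9.6 / 32 ≈ 0.300 mm/yr.
For B, 2.7 / 0.300 = 9.00 years ≈ 9 annuli.

9 annuli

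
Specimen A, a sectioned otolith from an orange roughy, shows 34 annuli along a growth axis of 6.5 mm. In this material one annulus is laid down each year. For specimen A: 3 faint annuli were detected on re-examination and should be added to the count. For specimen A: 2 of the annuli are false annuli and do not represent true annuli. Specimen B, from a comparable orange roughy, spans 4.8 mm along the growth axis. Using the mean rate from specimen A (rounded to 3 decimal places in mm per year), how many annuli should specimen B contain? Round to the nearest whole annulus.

Specimen A: adjusted count: 34 − 2 + 3 = 35 annuli.
A: Mean rate = 6.5 mm / 35 years ≈ 0.186 mm/yr.
Specimen B: 4.8 mm / 0.186 mm per year = 25.81 years ≈ 26 annuli.

26 annuli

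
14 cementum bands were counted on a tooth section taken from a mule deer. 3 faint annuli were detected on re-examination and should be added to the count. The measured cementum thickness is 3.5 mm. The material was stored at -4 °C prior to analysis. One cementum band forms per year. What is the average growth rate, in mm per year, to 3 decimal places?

0.206 mm per year

After corrections the count is 14 + 3 = 17 cementum bands.
Extension rate ≈ 3.5 / 17 = 0.206 mm per year.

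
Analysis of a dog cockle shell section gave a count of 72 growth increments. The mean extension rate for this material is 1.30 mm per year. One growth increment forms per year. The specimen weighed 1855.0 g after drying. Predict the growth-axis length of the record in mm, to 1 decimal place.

The record spans 72 years at 1.30 mm per year.
72 years at 1.30 mm/year gives 1.30 × 72 = 93.6 mm.

93.6 mm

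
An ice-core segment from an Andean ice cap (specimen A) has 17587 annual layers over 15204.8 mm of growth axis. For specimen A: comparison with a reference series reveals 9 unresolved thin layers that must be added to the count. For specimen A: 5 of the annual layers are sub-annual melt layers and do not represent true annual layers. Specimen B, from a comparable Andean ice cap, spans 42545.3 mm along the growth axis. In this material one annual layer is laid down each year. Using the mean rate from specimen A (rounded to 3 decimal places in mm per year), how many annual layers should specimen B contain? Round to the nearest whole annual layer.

49242 annual layers

Specimen A: true annual layer count = 17587 − 5 + 9 = 17591.
A: Mean rate = 15204.8 mm / 17591 years ≈ 0.864 mm per year.
B spans 42545.3 / 0.864 = 49242.25 years ≈ 49242 annual layers.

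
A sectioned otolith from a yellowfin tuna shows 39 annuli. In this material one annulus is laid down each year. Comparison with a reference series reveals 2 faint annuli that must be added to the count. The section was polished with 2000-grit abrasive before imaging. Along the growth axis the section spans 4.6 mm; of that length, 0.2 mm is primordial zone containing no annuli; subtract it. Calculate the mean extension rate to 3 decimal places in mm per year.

Adjusted count: 39 + 2 = 41 annuli.
The growth record spans 4.6 − 0.2 = 4.4 mm.
Mean rate = 4.4 mm / 41 years ≈ 0.107 mm per year.

0.107 mm per year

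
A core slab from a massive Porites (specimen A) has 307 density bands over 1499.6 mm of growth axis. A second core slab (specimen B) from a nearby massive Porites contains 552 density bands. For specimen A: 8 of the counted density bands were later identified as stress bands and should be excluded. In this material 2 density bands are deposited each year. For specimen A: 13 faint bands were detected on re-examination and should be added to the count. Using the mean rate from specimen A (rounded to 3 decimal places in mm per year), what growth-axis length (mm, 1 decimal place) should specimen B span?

2653.2 mm

Specimen A: adjusted count: 307 − 8 + 13 = 312 density bands.
Specimen A: dividing by 2 density bands per year: 312 / 2 = 156 years.
A: Mean rate = 1499.6 mm / 156 years ≈ 9.613 mm/year.
Specimen B: dividing by 2 density bands per year: 552 / 2 = 276 years. B's length ≈ 9.613 × 276 = 2653.2 mm.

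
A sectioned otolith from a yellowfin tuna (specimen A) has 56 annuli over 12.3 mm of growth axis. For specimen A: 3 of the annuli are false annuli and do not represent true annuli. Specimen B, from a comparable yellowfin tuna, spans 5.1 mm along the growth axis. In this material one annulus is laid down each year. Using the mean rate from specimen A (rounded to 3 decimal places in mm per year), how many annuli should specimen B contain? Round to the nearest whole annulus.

Specimen A: true annulus count = 56 − 3 = 53.
A: 12.3 mm over 53 years gives 12.3 / 53 ≈ 0.232 mm/yr.
B spans 5.1 / 0.232 = 21.98 years ≈ 22 annuli.

22 annuli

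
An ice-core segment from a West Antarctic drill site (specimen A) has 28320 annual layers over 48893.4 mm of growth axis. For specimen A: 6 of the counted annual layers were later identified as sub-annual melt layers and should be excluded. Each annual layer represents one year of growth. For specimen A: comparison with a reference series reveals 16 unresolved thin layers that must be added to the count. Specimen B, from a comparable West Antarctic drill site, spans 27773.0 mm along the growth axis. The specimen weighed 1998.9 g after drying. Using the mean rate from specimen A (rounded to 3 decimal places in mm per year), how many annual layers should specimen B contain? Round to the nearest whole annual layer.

16091 annual layers

Specimen A: true annual layer count = 28320 − 6 + 16 = 28330.
A: Extension rate ≈ 48893.4 / 28330 = 1.726 mm/year.
Specimen B: 27773.0 mm / 1.726 mm per year = 16090.96 years ≈ 16091 annual layers.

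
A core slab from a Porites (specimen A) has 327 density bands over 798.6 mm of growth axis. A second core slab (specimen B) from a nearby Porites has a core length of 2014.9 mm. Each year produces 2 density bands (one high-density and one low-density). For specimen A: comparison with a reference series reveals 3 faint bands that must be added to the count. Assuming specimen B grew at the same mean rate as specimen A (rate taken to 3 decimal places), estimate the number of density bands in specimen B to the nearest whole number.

833 density bands

Specimen A: correcting the raw count gives 327 + 3 = 330 true density bands.
Specimen A: dividing by 2 density bands per year: 330 / 2 = 165 years.
A: Mean rate = 798.6 mm / 165 years ≈ 4.840 mm per year.
Specimen B: 2014.9 mm / 4.840 mm per year = 416.30 years; at 2 density bands per year that is 416.30 × 2 ≈ 833 density bands.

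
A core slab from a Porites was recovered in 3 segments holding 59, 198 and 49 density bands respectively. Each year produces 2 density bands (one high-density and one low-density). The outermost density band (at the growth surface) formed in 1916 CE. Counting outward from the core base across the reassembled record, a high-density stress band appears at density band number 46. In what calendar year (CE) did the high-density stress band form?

Total density bands = 59 + 198 + 49 = 306.
Between density band 46 and the growth surface there are 306 − 46 = 260 density bands.
With 2 density bands per year, 260 / 2 = 130 years.
Counting back 130 years from 1916 CE places the high-density stress band in 1916 − 130 = 1786 CE.

1786 CE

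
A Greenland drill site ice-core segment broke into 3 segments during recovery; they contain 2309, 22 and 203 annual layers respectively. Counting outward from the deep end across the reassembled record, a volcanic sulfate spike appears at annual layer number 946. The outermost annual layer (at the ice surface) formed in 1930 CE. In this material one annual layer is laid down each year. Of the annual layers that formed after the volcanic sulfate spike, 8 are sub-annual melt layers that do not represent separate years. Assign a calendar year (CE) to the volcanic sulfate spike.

350 CE

Total annual layers = 2309 + 22 + 203 = 2534.
Between annual layer 946 and the ice surface there are 2534 − 946 = 1588 annual layers.
1588 − 8 false = 1580 true annual layers after the volcanic sulfate spike.
1930 − 1580 = 350 CE.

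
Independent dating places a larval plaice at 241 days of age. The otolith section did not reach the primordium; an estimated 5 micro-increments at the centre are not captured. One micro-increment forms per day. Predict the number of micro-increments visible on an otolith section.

236 micro-increments

One micro-increment per day gives 241 micro-increments over 241 days.
241 − 5 missed = 236 micro-increments expected in the prepared section.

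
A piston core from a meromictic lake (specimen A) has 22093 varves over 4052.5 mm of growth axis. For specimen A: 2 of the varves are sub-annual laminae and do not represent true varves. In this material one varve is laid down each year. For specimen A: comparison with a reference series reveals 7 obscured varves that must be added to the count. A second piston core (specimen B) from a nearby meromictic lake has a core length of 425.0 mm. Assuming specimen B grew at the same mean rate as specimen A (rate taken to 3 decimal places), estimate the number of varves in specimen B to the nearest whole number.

Specimen A: after corrections the count is 22093 − 2 + 7 = 22098 varves.
A: Extension rate ≈ 4052.5 / 22098 = 0.183 mm/year.
B spans 425.0 / 0.183 = 2322.40 years ≈ 2322 varves.

2322 varves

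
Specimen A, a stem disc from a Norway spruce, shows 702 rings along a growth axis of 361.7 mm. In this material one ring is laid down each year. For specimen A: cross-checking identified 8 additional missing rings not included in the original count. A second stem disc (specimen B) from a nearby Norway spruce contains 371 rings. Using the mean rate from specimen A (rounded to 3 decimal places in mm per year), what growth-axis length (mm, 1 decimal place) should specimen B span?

Specimen A: adjusted count: 702 + 8 = 710 rings.
A: Extension rate ≈ 361.7 / 710 = 0.509 mm/yr.
For B, 0.509 mm/year × 371 years = 188.8 mm.

188.8 mm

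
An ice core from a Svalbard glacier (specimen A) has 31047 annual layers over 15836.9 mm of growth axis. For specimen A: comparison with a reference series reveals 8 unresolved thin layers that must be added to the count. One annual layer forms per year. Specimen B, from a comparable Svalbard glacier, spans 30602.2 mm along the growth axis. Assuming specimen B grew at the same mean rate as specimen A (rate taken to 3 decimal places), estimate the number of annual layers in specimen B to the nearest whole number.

60004 annual layers

Specimen A: correcting the raw count gives 31047 + 8 = 31055 true annual layers.
A: Mean rate = 15836.9 mm / 31055 years ≈ 0.510 mm/yr.
For B, 30602.2 / 0.510 = 60004.31 years ≈ 60004 annual layers.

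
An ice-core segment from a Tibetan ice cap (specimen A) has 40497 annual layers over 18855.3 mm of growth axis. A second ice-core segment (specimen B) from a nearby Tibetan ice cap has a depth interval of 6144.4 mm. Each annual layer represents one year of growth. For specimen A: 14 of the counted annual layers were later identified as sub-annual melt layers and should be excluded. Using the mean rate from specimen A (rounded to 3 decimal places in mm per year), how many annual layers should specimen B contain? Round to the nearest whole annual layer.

Specimen A: adjusted count: 40497 − 14 = 40483 annual layers.
A: Extension rate ≈ 18855.3 / 40483 = 0.466 mm per year.
For B, 6144.4 / 0.466 = 13185.41 years ≈ 13185 annual layers.

13185 annual layers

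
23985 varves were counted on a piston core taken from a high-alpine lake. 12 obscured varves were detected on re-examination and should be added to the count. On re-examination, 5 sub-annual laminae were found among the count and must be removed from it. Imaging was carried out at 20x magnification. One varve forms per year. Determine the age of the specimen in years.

23992 years

Correcting the raw count gives 23985 − 5 + 12 = 23992 true varves.
With a one-to-one varve periodicity this is 23992 years.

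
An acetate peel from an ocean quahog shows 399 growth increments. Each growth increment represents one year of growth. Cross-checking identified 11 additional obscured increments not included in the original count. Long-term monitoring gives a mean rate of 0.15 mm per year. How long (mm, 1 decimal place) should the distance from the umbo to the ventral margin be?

61.5 mm

Correcting the raw count gives 399 + 11 = 410 true growth increments.
Length ≈ 0.15 × 410 = 61.5 mm.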